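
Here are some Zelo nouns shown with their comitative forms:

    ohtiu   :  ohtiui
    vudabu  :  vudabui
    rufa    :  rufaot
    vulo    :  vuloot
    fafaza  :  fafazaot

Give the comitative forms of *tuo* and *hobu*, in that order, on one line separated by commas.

The pattern is height harmony: -i when the last vowel of the stem is a high vowel (*ohtiu*, *vudabu*); -ot when the last vowel of the stem is a non-high vowel (*rufa*, *vulo*, *fafaza*).
The last vowel of *tuo* is /o/, which is a non-high vowel, so the suffix is -ot, giving *tuoot*.
The last vowel of *hobu* is /u/, which is a high vowel, so the suffix is -i, giving *hobui*.

tuoot, hobui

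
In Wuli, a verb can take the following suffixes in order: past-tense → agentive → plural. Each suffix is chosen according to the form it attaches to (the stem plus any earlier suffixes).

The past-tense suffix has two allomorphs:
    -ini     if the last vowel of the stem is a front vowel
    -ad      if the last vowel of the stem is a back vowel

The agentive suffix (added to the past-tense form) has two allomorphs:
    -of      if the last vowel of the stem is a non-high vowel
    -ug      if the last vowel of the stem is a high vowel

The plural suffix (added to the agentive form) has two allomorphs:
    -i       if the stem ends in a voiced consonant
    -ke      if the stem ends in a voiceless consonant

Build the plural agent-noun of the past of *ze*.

*ze*: last vowel = /e/, a front vowel → -ini → *zeini*.
The past-tense form *zeini* — last vowel /i/ (a high vowel) → -ug → *zeiniug*.
Since the final consonant of the agentive form *zeiniug* is /g/ (voiced), it takes -i, giving *zeiniugi*.

zeiniugi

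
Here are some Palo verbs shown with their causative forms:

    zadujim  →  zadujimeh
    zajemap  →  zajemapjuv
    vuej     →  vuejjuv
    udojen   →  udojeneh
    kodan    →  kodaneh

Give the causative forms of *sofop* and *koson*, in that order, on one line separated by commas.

The alternation tracks the final consonant of the stem — -eh when the stem ends in a nasal (*zadujim*, *udojen*, *kodan*); -juv when the stem ends in a non-nasal consonant (*zajemap*, *vuej*).
Since the final consonant of *sofop* is /p/ (non-nasal), it takes -juv, giving *sofopjuv*.
*koson* — final consonant /n/ (a nasal) → -eh → *kosoneh*.

sofopjuv, kosoneh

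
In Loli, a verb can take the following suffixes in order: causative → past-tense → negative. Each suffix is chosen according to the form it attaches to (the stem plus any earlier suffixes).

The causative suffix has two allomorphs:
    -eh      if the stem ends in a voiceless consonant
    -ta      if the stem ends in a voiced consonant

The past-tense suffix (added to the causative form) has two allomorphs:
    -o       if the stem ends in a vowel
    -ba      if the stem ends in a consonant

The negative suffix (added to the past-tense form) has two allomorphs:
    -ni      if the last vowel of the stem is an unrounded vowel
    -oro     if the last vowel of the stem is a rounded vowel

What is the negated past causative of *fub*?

*fub* — final consonant /b/ (voiced) → -ta → *fubta*.
The causative form *fubta* — final sound /a/ (a vowel) → -o → *fubtao*.
The past-tense form *fubtao* — last vowel /o/ (a rounded vowel) → -oro → *fubtaooro*.

fubtaooro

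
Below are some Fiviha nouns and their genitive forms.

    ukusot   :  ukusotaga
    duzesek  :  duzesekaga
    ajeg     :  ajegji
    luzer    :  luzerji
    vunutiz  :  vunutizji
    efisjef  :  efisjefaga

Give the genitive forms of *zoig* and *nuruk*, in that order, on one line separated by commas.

zoigji, nurukaga

The pattern is voicing of the final consonant: -aga when the stem ends in a voiceless consonant (*ukusot*, *duzesek*, *efisjef*); -ji when the stem ends in a voiced consonant (*ajeg*, *luzer*, *vunutiz*).
*zoig* — final consonant /g/ (voiced) → -ji → *zoigji*.
*nuruk*: final consonant = /k/, voiceless → -aga → *nurukaga*.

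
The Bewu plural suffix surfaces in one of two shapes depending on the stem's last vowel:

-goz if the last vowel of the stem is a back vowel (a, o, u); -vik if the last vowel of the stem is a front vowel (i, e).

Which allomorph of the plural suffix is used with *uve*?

-vik

*uve*: last vowel = /e/, a front vowel → -vik.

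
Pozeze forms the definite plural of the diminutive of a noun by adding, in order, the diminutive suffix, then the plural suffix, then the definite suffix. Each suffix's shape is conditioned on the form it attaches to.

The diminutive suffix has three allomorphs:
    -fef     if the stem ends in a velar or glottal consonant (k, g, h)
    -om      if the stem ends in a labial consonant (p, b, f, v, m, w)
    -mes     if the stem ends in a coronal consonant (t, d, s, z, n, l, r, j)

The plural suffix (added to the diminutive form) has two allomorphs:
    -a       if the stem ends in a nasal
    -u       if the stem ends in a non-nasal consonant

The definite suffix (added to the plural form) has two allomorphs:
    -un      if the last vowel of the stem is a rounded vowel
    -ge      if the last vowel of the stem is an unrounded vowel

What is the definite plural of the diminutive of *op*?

The final consonant of *op* is /p/, which is labial, so the diminutive suffix is -om, giving *opom*.
The diminutive form *opom*: final consonant = /m/, a nasal → -a → *opoma*.
The last vowel of the plural form *opoma* is /a/, which is an unrounded vowel, so the definite suffix is -ge, giving *opomage*.

opomage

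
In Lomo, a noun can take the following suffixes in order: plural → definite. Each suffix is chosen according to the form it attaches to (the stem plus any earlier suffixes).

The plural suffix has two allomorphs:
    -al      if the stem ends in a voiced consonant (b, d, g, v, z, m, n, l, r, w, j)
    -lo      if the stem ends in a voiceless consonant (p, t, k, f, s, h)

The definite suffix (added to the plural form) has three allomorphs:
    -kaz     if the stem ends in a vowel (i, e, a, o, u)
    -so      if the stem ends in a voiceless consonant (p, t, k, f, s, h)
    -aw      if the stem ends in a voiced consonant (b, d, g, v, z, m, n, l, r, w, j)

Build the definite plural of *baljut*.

The final consonant of *baljut* is /t/, which is voiceless, so the plural suffix is -lo, giving *baljutlo*.
The plural form *baljutlo*: final sound = /o/, a vowel → -kaz → *baljutlokaz*.

baljutlokaz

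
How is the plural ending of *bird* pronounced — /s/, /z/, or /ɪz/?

/z/

The stem *bird* ends in a voiced non-sibilant sound.
The plural suffix surfaces as /ɪz/ after sibilants, /s/ after other voiceless consonants, and /z/ after other voiced sounds.
So the plural -s on *bird* is pronounced /z/.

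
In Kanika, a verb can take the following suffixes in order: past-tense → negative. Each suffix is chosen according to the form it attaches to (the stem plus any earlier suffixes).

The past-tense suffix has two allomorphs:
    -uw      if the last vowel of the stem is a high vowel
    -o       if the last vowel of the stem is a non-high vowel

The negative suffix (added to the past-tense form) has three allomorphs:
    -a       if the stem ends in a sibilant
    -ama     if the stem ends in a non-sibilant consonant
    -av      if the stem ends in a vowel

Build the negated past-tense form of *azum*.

azumuwama

Since the last vowel of *azum* is /u/ (a high vowel), it takes -uw, giving *azumuw*.
The final sound of the past-tense form *azumuw* is /w/, which is a non-sibilant consonant, so the negative suffix is -ama, giving *azumuwama*.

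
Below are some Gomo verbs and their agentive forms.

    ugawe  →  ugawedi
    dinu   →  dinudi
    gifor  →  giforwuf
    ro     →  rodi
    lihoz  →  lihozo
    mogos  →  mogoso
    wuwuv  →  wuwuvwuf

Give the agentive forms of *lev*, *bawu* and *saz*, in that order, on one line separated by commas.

levwuf, bawudi, sazo

The alternation tracks the final sound of the stem — -o when the stem ends in a sibilant (*lihoz*, *mogos*); -wuf when the stem ends in a non-sibilant consonant (*gifor*, *wuwuv*); -di when the stem ends in a vowel (*ugawe*, *dinu*, *ro*).
Since the final sound of *lev* is /v/ (a non-sibilant consonant), it takes -wuf, giving *levwuf*.
Since the final sound of *bawu* is /u/ (a vowel), it takes -di, giving *bawudi*.
*saz* — final sound /z/ (a sibilant) → -o → *sazo*.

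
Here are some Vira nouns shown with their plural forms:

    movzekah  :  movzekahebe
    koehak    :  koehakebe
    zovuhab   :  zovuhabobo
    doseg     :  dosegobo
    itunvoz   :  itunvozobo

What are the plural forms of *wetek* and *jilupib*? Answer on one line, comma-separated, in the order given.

wetekebe, jilupibobo

The suffix is conditioned by the final consonant: -ebe when the stem ends in a voiceless consonant (*movzekah*, *koehak*); -obo when the stem ends in a voiced consonant (*zovuhab*, *doseg*, *itunvoz*).
The final consonant of *wetek* is /k/, which is voiceless, so the suffix is -ebe, giving *wetekebe*.
*jilupib*: final consonant = /b/, voiced → -obo → *jilupibobo*.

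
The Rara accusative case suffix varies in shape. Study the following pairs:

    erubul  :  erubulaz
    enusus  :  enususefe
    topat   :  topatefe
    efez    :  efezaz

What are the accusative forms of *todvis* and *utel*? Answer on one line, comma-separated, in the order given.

todvisefe, utelaz

The alternation tracks the final consonant of the stem — -efe when the stem ends in a voiceless consonant (*enusus*, *topat*); -az when the stem ends in a voiced consonant (*erubul*, *efez*).
Since the final consonant of *todvis* is /s/ (voiceless), it takes -efe, giving *todvisefe*.
Since the final consonant of *utel* is /l/ (voiced), it takes -az, giving *utelaz*.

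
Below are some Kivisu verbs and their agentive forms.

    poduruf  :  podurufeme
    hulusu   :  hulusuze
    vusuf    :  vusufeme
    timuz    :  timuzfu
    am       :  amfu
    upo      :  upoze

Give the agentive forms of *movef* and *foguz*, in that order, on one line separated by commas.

The suffix is conditioned by the final sound: -eme when the stem ends in a voiceless consonant (*poduruf*, *vusuf*); -fu when the stem ends in a voiced consonant (*timuz*, *am*); -ze when the stem ends in a vowel (*hulusu*, *upo*).
Since the final sound of *movef* is /f/ (a voiceless consonant), it takes -eme, giving *movefeme*.
The final sound of *foguz* is /z/, which is a voiced consonant, so the suffix is -fu, giving *foguzfu*.

movefeme, foguzfu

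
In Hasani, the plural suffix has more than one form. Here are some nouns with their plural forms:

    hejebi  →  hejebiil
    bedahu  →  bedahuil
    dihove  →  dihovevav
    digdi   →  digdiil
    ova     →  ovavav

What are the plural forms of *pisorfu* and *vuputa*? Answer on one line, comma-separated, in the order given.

pisorfuil, vuputavav

The suffix is conditioned by the last vowel: -il when the last vowel of the stem is a high vowel (*hejebi*, *bedahu*, *digdi*); -vav when the last vowel of the stem is a non-high vowel (*dihove*, *ova*).
*pisorfu*: last vowel = /u/, a high vowel → -il → *pisorfuil*.
The last vowel of *vuputa* is /a/, which is a non-high vowel, so the suffix is -vav, giving *vuputavav*.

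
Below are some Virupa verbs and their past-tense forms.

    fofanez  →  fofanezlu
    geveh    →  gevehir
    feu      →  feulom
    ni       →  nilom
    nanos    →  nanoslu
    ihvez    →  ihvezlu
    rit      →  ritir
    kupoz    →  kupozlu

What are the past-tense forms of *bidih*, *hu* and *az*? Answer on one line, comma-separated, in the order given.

Looking at the final sound of each stem: -lu when the stem ends in a sibilant (*fofanez*, *nanos*, *ihvez*, *kupoz*); -ir when the stem ends in a non-sibilant consonant (*geveh*, *rit*); -lom when the stem ends in a vowel (*feu*, *ni*).
*bidih*: final sound = /h/, a non-sibilant consonant → -ir → *bidihir*.
*hu*: final sound = /u/, a vowel → -lom → *hulom*.
*az*: final sound = /z/, a sibilant → -lu → *azlu*.

bidihir, hulom, azlu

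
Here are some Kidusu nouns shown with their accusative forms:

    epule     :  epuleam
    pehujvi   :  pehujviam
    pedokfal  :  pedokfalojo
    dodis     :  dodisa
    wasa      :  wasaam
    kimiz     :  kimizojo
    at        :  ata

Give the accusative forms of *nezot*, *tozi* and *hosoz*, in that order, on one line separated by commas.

The pattern is voicing of the final sound: -a when the stem ends in a voiceless consonant (*dodis*, *at*); -ojo when the stem ends in a voiced consonant (*pedokfal*, *kimiz*); -am when the stem ends in a vowel (*epule*, *pehujvi*, *wasa*).
*nezot*: final sound = /t/, a voiceless consonant → -a → *nezota*.
The final sound of *tozi* is /i/, which is a vowel, so the suffix is -am, giving *toziam*.
*hosoz* — final sound /z/ (a voiced consonant) → -ojo → *hosozojo*.

nezota, toziam, hosozojo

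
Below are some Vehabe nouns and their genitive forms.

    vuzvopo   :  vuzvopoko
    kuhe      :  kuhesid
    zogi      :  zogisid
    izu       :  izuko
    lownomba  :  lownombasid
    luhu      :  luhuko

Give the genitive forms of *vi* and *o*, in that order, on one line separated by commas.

visid, oko

The pattern is rounding harmony: -ko when the last vowel of the stem is a rounded vowel (*vuzvopo*, *izu*, *luhu*); -sid when the last vowel of the stem is an unrounded vowel (*kuhe*, *zogi*, *lownomba*).
*vi*: last vowel = /i/, an unrounded vowel → -sid → *visid*.
The last vowel of *o* is /o/, which is a rounded vowel, so the suffix is -ko, giving *oko*.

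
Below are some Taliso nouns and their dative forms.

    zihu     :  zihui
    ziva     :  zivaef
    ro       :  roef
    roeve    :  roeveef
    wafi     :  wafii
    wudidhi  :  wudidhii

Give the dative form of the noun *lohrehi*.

lohrehii

Looking at the last vowel of each stem: -i when the last vowel of the stem is a high vowel (*zihu*, *wafi*, *wudidhi*); -ef when the last vowel of the stem is a non-high vowel (*ziva*, *ro*, *roeve*).
*lohrehi*: last vowel = /i/, a high vowel → -i → *lohrehii*.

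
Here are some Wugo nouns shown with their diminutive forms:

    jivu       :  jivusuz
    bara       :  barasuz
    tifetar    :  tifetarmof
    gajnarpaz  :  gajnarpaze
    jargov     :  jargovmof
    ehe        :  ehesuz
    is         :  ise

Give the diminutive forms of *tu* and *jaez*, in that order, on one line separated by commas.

tusuz, jaeze

The pattern is sibilance of the final sound: -e when the stem ends in a sibilant (*gajnarpaz*, *is*); -mof when the stem ends in a non-sibilant consonant (*tifetar*, *jargov*); -suz when the stem ends in a vowel (*jivu*, *bara*, *ehe*).
The final sound of *tu* is /u/, which is a vowel, so the suffix is -suz, giving *tusuz*.
The final sound of *jaez* is /z/, which is a sibilant, so the suffix is -e, giving *jaeze*.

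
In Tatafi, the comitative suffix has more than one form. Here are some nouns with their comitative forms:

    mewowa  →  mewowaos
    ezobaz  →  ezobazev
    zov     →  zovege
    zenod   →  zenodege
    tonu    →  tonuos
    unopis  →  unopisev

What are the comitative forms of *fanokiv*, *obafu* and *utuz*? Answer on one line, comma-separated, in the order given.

fanokivege, obafuos, utuzev

The pattern is sibilance of the final sound: -ev when the stem ends in a sibilant (*ezobaz*, *unopis*); -ege when the stem ends in a non-sibilant consonant (*zov*, *zenod*); -os when the stem ends in a vowel (*mewowa*, *tonu*).
*fanokiv*: final sound = /v/, a non-sibilant consonant → -ege → *fanokivege*.
*obafu*: final sound = /u/, a vowel → -os → *obafuos*.
Since the final sound of *utuz* is /z/ (a sibilant), it takes -ev, giving *utuzev*.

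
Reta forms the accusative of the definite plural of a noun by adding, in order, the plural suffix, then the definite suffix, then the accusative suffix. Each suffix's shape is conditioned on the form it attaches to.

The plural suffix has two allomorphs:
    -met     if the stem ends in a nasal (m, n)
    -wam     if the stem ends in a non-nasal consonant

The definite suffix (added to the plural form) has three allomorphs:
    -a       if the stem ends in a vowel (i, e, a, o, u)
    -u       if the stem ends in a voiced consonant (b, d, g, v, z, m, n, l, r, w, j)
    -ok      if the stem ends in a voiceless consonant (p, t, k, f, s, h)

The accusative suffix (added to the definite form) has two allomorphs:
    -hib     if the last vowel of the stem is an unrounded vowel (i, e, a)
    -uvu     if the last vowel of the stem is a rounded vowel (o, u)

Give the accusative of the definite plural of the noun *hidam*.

The final consonant of *hidam* is /m/, which is a nasal, so the plural suffix is -met, giving *hidammet*.
The final sound of the plural form *hidammet* is /t/, which is a voiceless consonant, so the definite suffix is -ok, giving *hidammetok*.
The last vowel of the definite form *hidammetok* is /o/, which is a rounded vowel, so the accusative suffix is -uvu, giving *hidammetokuvu*.

hidammetokuvu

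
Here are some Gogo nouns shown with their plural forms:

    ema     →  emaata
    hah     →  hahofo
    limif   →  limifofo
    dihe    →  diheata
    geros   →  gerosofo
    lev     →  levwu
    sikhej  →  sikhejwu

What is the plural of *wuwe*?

wuweata

The suffix is conditioned by the final sound: -ofo when the stem ends in a voiceless consonant (*hah*, *limif*, *geros*); -wu when the stem ends in a voiced consonant (*lev*, *sikhej*); -ata when the stem ends in a vowel (*ema*, *dihe*).
*wuwe* — final sound /e/ (a vowel) → -ata → *wuweata*.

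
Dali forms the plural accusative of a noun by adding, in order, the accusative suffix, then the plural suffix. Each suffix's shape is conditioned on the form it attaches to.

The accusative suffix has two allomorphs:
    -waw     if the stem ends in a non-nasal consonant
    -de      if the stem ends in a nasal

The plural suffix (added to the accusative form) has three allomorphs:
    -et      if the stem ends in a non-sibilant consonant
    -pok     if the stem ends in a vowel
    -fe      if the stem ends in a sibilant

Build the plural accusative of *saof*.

The final consonant of *saof* is /f/, which is non-nasal, so the accusative suffix is -waw, giving *saofwaw*.
The final sound of the accusative form *saofwaw* is /w/, which is a non-sibilant consonant, so the plural suffix is -et, giving *saofwawet*.

saofwawet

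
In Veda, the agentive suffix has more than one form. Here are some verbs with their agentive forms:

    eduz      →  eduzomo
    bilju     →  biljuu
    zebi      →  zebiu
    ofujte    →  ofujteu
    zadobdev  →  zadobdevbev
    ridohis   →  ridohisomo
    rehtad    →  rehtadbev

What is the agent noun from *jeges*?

The suffix is conditioned by the final sound: -omo when the stem ends in a sibilant (*eduz*, *ridohis*); -bev when the stem ends in a non-sibilant consonant (*zadobdev*, *rehtad*); -u when the stem ends in a vowel (*bilju*, *zebi*, *ofujte*).
*jeges* — final sound /s/ (a sibilant) → -omo → *jegesomo*.

jegesomo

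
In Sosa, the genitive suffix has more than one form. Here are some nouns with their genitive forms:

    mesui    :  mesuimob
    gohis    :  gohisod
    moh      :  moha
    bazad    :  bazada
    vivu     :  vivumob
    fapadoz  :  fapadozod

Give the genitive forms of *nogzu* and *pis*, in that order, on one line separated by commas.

nogzumob, pisod

The pattern is sibilance of the final sound: -od when the stem ends in a sibilant (*gohis*, *fapadoz*); -a when the stem ends in a non-sibilant consonant (*moh*, *bazad*); -mob when the stem ends in a vowel (*mesui*, *vivu*).
*nogzu* — final sound /u/ (a vowel) → -mob → *nogzumob*.
*pis* — final sound /s/ (a sibilant) → -od → *pisod*.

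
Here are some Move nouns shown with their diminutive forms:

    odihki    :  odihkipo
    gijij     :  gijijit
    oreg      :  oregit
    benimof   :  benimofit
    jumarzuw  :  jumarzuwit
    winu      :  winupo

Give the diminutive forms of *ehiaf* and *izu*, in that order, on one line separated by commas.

ehiafit, izupo

The alternation tracks the final sound of the stem — -it when the stem ends in a consonant (*gijij*, *oreg*, *benimof*, *jumarzuw*); -po when the stem ends in a vowel (*odihki*, *winu*).
Since the final sound of *ehiaf* is /f/ (a consonant), it takes -it, giving *ehiafit*.
The final sound of *izu* is /u/, which is a vowel, so the suffix is -po, giving *izupo*.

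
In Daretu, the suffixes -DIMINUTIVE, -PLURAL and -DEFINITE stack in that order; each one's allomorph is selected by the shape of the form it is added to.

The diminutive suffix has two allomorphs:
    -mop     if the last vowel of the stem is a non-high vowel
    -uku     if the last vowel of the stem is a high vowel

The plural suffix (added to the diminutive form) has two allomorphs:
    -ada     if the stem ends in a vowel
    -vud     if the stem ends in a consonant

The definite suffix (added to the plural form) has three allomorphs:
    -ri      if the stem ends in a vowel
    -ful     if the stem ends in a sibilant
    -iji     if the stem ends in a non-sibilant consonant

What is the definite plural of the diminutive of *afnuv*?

afnuvukuadari

*afnuv*: last vowel = /u/, a high vowel → -uku → *afnuvuku*.
The diminutive form *afnuvuku* — final sound /u/ (a vowel) → -ada → *afnuvukuada*.
Since the final sound of the plural form *afnuvukuada* is /a/ (a vowel), it takes -ri, giving *afnuvukuadari*.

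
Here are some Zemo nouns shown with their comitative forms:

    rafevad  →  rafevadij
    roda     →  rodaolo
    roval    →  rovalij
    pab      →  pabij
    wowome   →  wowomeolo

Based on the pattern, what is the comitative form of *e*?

The pattern is consonant vs. vowel: -ij when the stem ends in a consonant (*rafevad*, *roval*, *pab*); -olo when the stem ends in a vowel (*roda*, *wowome*).
Since the final sound of *e* is /e/ (a vowel), it takes -olo, giving *eolo*.

eolo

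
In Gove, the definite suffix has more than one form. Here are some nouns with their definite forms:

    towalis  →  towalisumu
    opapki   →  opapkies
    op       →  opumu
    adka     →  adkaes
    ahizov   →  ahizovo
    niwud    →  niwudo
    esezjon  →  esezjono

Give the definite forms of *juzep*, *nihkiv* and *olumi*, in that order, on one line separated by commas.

The alternation tracks the final sound of the stem — -umu when the stem ends in a voiceless consonant (*towalis*, *op*); -o when the stem ends in a voiced consonant (*ahizov*, *niwud*, *esezjon*); -es when the stem ends in a vowel (*opapki*, *adka*).
The final sound of *juzep* is /p/, which is a voiceless consonant, so the suffix is -umu, giving *juzepumu*.
Since the final sound of *nihkiv* is /v/ (a voiced consonant), it takes -o, giving *nihkivo*.
The final sound of *olumi* is /i/, which is a vowel, so the suffix is -es, giving *olumies*.

juzepumu, nihkivo, olumies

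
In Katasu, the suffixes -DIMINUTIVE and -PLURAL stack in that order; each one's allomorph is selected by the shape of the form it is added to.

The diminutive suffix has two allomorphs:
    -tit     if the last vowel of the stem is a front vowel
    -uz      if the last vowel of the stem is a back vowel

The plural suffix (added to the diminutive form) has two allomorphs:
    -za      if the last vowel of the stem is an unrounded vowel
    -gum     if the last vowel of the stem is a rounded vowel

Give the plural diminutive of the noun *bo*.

*bo*: last vowel = /o/, a back vowel → -uz → *bouz*.
The last vowel of the diminutive form *bouz* is /u/, which is a rounded vowel, so the plural suffix is -gum, giving *bouzgum*.

bouzgum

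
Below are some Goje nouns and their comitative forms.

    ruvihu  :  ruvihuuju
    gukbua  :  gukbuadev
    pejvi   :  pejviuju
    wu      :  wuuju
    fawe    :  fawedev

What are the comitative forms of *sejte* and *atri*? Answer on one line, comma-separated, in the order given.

sejtedev, atriuju

The alternation tracks the last vowel of the stem — -uju when the last vowel of the stem is a high vowel (*ruvihu*, *pejvi*, *wu*); -dev when the last vowel of the stem is a non-high vowel (*gukbua*, *fawe*).
*sejte*: last vowel = /e/, a non-high vowel → -dev → *sejtedev*.
*atri* — last vowel /i/ (a high vowel) → -uju → *atriuju*.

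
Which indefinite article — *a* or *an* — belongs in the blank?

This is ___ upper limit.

an

The indefinite article is chosen by the initial *sound* of the following word, not its spelling.
*upper* begins with the sound /ʌ/ (u pronounced /ʌ/) — a vowel sound.
So the article is *an*: This is an upper limit.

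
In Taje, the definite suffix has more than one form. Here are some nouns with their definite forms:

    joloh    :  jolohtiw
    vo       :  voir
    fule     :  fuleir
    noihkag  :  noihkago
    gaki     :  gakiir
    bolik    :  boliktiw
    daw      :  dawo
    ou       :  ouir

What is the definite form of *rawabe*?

rawabeir

The pattern is voicing of the final sound: -tiw when the stem ends in a voiceless consonant (*joloh*, *bolik*); -o when the stem ends in a voiced consonant (*noihkag*, *daw*); -ir when the stem ends in a vowel (*vo*, *fule*, *gaki*, *ou*).
Since the final sound of *rawabe* is /e/ (a vowel), it takes -ir, giving *rawabeir*.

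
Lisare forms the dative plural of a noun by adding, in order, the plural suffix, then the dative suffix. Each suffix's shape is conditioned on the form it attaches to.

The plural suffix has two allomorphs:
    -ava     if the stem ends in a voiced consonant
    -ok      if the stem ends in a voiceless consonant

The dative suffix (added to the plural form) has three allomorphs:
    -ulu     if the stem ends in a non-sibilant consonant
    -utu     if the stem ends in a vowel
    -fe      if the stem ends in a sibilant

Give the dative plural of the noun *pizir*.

piziravautu

*pizir*: final consonant = /r/, voiced → -ava → *pizirava*.
The plural form *pizirava*: final sound = /a/, a vowel → -utu → *piziravautu*.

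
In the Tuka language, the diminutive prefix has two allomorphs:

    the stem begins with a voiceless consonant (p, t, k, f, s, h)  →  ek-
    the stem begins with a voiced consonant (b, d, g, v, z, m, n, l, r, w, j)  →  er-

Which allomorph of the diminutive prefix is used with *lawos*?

Since the first consonant of *lawos* is /l/ (voiced), it takes er-.

er-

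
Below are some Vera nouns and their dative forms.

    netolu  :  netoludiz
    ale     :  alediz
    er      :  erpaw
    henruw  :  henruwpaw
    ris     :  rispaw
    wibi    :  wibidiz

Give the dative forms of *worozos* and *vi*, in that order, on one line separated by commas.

The suffix is conditioned by the final sound: -paw when the stem ends in a consonant (*er*, *henruw*, *ris*); -diz when the stem ends in a vowel (*netolu*, *ale*, *wibi*).
*worozos* — final sound /s/ (a consonant) → -paw → *worozospaw*.
The final sound of *vi* is /i/, which is a vowel, so the suffix is -diz, giving *vidiz*.

worozospaw, vidiz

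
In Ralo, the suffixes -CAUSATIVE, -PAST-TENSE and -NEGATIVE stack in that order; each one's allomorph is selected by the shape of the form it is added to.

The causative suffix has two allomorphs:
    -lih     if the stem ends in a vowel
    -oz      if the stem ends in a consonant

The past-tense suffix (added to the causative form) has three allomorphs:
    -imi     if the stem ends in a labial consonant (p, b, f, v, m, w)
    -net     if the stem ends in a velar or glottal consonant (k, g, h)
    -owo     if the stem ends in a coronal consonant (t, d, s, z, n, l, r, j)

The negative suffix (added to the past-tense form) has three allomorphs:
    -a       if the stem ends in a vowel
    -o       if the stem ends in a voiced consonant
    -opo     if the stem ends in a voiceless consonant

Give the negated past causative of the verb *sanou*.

*sanou*: final sound = /u/, a vowel → -lih → *sanoulih*.
The causative form *sanoulih*: final consonant = /h/, velar/glottal → -net → *sanoulihnet*.
The final sound of the past-tense form *sanoulihnet* is /t/, which is a voiceless consonant, so the negative suffix is -opo, giving *sanoulihnetopo*.

sanoulihnetopo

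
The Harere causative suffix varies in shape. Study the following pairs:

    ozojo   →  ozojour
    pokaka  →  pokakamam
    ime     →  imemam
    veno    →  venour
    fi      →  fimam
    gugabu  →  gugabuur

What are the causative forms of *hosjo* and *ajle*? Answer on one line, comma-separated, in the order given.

The suffix is conditioned by the last vowel: -ur when the last vowel of the stem is a rounded vowel (*ozojo*, *veno*, *gugabu*); -mam when the last vowel of the stem is an unrounded vowel (*pokaka*, *ime*, *fi*).
Since the last vowel of *hosjo* is /o/ (a rounded vowel), it takes -ur, giving *hosjour*.
The last vowel of *ajle* is /e/, which is an unrounded vowel, so the suffix is -mam, giving *ajlemam*.

hosjour, ajlemam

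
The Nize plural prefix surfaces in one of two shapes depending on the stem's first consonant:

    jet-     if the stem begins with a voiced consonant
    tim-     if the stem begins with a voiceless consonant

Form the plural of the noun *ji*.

The first consonant of *ji* is /j/, which is voiced, so the prefix is jet-, giving *jetji*.

jetji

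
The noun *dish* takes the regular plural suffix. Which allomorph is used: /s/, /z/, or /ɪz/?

The stem *dish* ends in a sibilant (/s, z, ʃ, ʒ, tʃ, dʒ/).
The plural suffix surfaces as /ɪz/ after sibilants, /s/ after other voiceless consonants, and /z/ after other voiced sounds.
So the plural -s on *dish* is pronounced /ɪz/.

/ɪz/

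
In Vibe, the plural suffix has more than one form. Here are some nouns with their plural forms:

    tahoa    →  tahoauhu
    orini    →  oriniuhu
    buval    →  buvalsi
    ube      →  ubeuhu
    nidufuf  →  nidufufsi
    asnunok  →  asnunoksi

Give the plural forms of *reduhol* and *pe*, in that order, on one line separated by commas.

reduholsi, peuhu

Looking at the final sound of each stem: -si when the stem ends in a consonant (*buval*, *nidufuf*, *asnunok*); -uhu when the stem ends in a vowel (*tahoa*, *orini*, *ube*).
*reduhol*: final sound = /l/, a consonant → -si → *reduholsi*.
*pe* — final sound /e/ (a vowel) → -uhu → *peuhu*.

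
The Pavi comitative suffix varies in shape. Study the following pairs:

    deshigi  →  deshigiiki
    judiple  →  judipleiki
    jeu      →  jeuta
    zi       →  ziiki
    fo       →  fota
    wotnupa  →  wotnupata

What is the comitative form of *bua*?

The pattern is front/back vowel harmony: -iki when the last vowel of the stem is a front vowel (*deshigi*, *judiple*, *zi*); -ta when the last vowel of the stem is a back vowel (*jeu*, *fo*, *wotnupa*).
*bua*: last vowel = /a/, a back vowel → -ta → *buata*.

buata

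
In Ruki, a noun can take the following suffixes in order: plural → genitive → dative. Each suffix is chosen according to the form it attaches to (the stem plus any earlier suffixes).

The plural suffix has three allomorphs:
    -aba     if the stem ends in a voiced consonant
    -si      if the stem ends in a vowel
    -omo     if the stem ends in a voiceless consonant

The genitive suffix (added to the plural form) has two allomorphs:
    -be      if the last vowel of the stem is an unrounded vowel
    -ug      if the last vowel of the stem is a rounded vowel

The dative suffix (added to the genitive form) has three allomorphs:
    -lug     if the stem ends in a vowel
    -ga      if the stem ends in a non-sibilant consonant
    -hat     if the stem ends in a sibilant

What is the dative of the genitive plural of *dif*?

difomougga

Since the final sound of *dif* is /f/ (a voiceless consonant), it takes -omo, giving *difomo*.
The plural form *difomo* — last vowel /o/ (a rounded vowel) → -ug → *difomoug*.
The genitive form *difomoug* — final sound /g/ (a non-sibilant consonant) → -ga → *difomougga*.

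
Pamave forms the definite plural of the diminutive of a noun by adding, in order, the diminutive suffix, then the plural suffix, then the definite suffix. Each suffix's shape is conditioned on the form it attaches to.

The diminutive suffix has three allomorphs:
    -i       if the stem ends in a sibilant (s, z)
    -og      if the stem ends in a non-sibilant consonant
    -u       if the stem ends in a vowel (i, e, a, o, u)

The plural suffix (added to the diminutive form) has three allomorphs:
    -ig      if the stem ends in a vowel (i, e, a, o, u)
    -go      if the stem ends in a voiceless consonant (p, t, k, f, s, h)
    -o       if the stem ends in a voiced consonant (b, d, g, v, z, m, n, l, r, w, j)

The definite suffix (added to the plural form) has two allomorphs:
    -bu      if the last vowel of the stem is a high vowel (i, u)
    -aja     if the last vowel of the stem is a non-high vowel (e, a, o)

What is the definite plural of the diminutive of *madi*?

madiuigbu

*madi* — final sound /i/ (a vowel) → -u → *madiu*.
The diminutive form *madiu*: final sound = /u/, a vowel → -ig → *madiuig*.
The plural form *madiuig* — last vowel /i/ (a high vowel) → -bu → *madiuigbu*.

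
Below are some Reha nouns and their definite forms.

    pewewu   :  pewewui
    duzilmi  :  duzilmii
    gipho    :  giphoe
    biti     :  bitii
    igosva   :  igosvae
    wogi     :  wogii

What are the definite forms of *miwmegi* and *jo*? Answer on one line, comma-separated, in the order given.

miwmegii, joe

The alternation tracks the last vowel of the stem — -i when the last vowel of the stem is a high vowel (*pewewu*, *duzilmi*, *biti*, *wogi*); -e when the last vowel of the stem is a non-high vowel (*gipho*, *igosva*).
*miwmegi*: last vowel = /i/, a high vowel → -i → *miwmegii*.
*jo* — last vowel /o/ (a non-high vowel) → -e → *joe*.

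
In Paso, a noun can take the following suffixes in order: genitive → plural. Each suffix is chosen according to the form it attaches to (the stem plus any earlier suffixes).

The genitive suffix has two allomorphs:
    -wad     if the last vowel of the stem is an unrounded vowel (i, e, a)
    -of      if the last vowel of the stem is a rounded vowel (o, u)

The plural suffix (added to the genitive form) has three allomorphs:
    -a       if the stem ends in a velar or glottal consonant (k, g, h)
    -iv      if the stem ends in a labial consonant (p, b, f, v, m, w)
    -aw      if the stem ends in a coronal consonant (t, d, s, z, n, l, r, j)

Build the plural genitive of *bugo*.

The last vowel of *bugo* is /o/, which is a rounded vowel, so the genitive suffix is -of, giving *bugoof*.
The genitive form *bugoof* — final consonant /f/ (labial) → -iv → *bugoofiv*.

bugoofiv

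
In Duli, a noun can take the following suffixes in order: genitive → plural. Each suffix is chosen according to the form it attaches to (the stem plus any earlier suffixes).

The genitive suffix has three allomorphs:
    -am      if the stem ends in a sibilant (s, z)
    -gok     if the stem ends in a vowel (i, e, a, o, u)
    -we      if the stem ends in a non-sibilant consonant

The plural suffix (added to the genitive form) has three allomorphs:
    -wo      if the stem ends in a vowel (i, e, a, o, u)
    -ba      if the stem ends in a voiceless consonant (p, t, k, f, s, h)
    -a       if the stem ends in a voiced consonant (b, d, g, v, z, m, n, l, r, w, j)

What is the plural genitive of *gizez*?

Since the final sound of *gizez* is /z/ (a sibilant), it takes -am, giving *gizezam*.
The final sound of the genitive form *gizezam* is /m/, which is a voiced consonant, so the plural suffix is -a, giving *gizezama*.

gizezama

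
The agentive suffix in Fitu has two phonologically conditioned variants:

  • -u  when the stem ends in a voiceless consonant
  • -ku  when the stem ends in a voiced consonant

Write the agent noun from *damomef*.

damomefu

Since the final consonant of *damomef* is /f/ (voiceless), it takes -u, giving *damomefu*.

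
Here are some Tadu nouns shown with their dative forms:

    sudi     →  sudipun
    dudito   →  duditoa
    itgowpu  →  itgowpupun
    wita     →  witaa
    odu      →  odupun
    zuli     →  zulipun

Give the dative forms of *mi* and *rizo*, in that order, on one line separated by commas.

mipun, rizoa

Looking at the last vowel of each stem: -pun when the last vowel of the stem is a high vowel (*sudi*, *itgowpu*, *odu*, *zuli*); -a when the last vowel of the stem is a non-high vowel (*dudito*, *wita*).
The last vowel of *mi* is /i/, which is a high vowel, so the suffix is -pun, giving *mipun*.
*rizo*: last vowel = /o/, a non-high vowel → -a → *rizoa*.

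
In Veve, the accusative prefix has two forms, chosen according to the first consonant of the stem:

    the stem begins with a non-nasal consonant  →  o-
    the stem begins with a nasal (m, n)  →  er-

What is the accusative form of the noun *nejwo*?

ernejwo

Since the first consonant of *nejwo* is /n/ (a nasal), it takes er-, giving *ernejwo*.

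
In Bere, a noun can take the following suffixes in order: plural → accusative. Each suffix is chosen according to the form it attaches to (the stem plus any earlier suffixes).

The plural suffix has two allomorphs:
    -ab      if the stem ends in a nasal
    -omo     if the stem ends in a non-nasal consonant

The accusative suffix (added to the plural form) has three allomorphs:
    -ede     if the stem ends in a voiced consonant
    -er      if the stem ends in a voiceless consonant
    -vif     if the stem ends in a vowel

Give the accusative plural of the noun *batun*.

batunabede

Since the final consonant of *batun* is /n/ (a nasal), it takes -ab, giving *batunab*.
The final sound of the plural form *batunab* is /b/, which is a voiced consonant, so the accusative suffix is -ede, giving *batunabede*.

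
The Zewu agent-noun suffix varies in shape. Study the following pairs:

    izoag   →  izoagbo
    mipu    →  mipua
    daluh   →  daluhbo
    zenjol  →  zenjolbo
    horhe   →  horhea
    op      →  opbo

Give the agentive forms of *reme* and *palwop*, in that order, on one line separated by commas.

The suffix is conditioned by the final sound: -bo when the stem ends in a consonant (*izoag*, *daluh*, *zenjol*, *op*); -a when the stem ends in a vowel (*mipu*, *horhe*).
Since the final sound of *reme* is /e/ (a vowel), it takes -a, giving *remea*.
*palwop* — final sound /p/ (a consonant) → -bo → *palwopbo*.

remea, palwopbo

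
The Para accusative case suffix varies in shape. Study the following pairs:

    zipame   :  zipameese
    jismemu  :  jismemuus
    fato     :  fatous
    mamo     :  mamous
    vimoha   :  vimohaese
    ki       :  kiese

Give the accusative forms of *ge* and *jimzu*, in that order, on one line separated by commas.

geese, jimzuus

The pattern is rounding harmony: -us when the last vowel of the stem is a rounded vowel (*jismemu*, *fato*, *mamo*); -ese when the last vowel of the stem is an unrounded vowel (*zipame*, *vimoha*, *ki*).
The last vowel of *ge* is /e/, which is an unrounded vowel, so the suffix is -ese, giving *geese*.
*jimzu*: last vowel = /u/, a rounded vowel → -us → *jimzuus*.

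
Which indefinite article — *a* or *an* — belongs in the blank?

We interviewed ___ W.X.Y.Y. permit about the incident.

The indefinite article is chosen by the initial *sound* of the following word, not its spelling.
The initialism *W.X.Y.Y.* is read letter by letter; the first letter, W, is pronounced /ˈdʌbəl.juː/, which begins with a consonant sound.
So the article is *a*: We interviewed a W.X.Y.Y. permit about the incident.

a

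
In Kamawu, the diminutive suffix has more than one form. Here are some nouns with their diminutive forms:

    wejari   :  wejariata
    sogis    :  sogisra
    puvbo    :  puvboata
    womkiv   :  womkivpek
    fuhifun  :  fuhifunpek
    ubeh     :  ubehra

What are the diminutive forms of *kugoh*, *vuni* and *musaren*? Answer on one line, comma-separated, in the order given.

kugohra, vuniata, musarenpek

Looking at the final sound of each stem: -ra when the stem ends in a voiceless consonant (*sogis*, *ubeh*); -pek when the stem ends in a voiced consonant (*womkiv*, *fuhifun*); -ata when the stem ends in a vowel (*wejari*, *puvbo*).
The final sound of *kugoh* is /h/, which is a voiceless consonant, so the suffix is -ra, giving *kugohra*.
The final sound of *vuni* is /i/, which is a vowel, so the suffix is -ata, giving *vuniata*.
The final sound of *musaren* is /n/, which is a voiced consonant, so the suffix is -pek, giving *musarenpek*.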